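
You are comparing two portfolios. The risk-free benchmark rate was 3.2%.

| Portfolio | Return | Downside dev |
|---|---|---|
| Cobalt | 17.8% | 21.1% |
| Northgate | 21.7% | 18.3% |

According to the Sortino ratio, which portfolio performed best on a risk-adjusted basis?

Northgate

Cobalt: Sortino ratio = (17.8% − 3.2%) / 21.1% = 0.692
Northgate: Sortino ratio = (21.7% − 3.2%) / 18.3% = 1.011
Highest: Northgate (1.011).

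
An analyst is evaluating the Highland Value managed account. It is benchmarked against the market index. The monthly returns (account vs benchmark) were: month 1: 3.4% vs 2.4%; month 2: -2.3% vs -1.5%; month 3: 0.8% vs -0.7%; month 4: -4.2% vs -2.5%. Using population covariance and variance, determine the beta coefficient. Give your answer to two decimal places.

r̄p = -0.5750%,  r̄m = -0.5750%
Cov = Σ(rp − r̄p)(rm − r̄m) / 4 = 5.0569
Var(rm) = Σ(rm − r̄m)² / 4 = 3.3569
β = Cov / Var = 5.0569 / 3.3569 = 1.5064

1.51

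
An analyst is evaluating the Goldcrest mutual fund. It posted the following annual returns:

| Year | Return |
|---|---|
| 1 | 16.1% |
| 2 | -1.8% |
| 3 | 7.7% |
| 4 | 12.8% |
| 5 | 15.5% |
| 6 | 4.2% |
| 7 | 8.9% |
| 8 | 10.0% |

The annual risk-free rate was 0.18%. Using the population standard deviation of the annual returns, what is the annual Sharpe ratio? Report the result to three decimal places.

1.612

r̄ = (16.1 − 1.8 + 7.7 + 12.8 + 15.5 + 4.2 + 8.9 + 10) / 8 = 73.40 / 8 = 9.1750%
Σ(r − r̄)² = (16.1 − 9.1750)² + (-1.8 − 9.1750)² + (7.7 − 9.1750)² + … = 249.2350
σ = √[249.2350 / 8] = 5.5816%
Sharpe = (r̄ − rf) / σ = (9.1750 − 0.18) / 5.5816 = 8.9950 / 5.5816 = 1.6115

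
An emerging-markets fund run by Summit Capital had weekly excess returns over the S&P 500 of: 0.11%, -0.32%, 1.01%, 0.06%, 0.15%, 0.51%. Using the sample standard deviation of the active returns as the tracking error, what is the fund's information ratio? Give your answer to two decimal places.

0.56

r̄ = (0.11 − 0.32 + 1.01 + 0.06 + 0.15 + 0.51) / 6 = 0.2533%
Sample σ = √[Σ(r − r̄)² / 5] = √[1.0357 / 5] = √0.2071 = 0.4551%
IR = r̄ / tracking error = 0.2533 / 0.4551 = 0.5566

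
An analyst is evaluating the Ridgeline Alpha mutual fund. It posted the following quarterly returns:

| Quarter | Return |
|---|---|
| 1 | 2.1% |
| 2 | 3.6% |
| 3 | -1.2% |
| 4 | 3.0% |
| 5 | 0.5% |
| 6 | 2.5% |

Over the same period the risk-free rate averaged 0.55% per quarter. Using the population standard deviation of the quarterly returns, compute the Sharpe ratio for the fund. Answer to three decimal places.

r̄ = (2.1 + 3.6 − 1.2 + 3 + 0.5 + 2.5) / 6 = 10.50 / 6 = 1.7500%
Population std dev = √[15.9350 / 6] = 1.6297%
Sharpe = (r̄ − rf) / σ = (1.7500 − 0.55) / 1.6297 = 1.2000 / 1.6297 = 0.7363

0.736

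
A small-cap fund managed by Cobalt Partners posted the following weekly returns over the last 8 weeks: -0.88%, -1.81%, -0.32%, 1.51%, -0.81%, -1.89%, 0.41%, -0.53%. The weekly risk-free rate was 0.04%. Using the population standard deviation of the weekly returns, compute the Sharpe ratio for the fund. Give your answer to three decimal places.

-0.554

μ = (-0.88 − 1.81 − 0.32 + 1.51 − 0.81 − 1.89 + 0.41 − 0.53) / 8 = -0.5400%
Σ(r − μ)² = 8.7774; population σ = √(8.7774/8) = 1.0475%
Sharpe = (μ − rf) / σ = (-0.5400 − 0.04) / 1.0475 = -0.5800 / 1.0475 = -0.5537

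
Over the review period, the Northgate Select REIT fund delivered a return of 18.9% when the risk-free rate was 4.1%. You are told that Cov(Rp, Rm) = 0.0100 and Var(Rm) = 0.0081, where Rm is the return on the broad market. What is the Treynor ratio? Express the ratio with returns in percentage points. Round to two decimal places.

β = Cov / Var = 0.0100 / 0.0081 = 1.2346
Treynor = (Rp − Rf) / β = (18.9% − 4.1%) / 1.2346 = 14.80 / 1.2346 = 11.9877

11.99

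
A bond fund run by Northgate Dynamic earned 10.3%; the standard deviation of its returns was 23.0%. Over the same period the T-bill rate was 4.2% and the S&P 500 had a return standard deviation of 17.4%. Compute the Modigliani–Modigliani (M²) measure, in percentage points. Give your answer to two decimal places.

Sharpe = (Rp − Rf) / σp = (10.3% − 4.2%) / 23.0% = 0.2652
M² = Rf + Sharpe × σm = 4.2% + 0.2652 × 17.4% = 8.8145%

8.81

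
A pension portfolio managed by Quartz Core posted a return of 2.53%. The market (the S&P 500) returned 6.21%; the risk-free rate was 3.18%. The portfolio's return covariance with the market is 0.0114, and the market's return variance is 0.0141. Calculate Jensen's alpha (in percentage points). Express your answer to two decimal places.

-3.10

β = Cov / Var = 0.0114 / 0.0141 = 0.8085
E[R] = Rf + β(Rm − Rf) = 3.18% + 0.8085 × (6.21% − 3.18%) = 5.6298%
α = Rp − E[R] = 2.53% − 5.6298% = -3.0998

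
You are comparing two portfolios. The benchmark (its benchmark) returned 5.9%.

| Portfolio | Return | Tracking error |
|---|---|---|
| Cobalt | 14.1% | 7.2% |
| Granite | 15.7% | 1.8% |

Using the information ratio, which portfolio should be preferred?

Granite

Cobalt: IR = (14.1% − 5.9%) / 7.2% = 1.139
Granite: IR = (15.7% − 5.9%) / 1.8% = 5.444
Highest: Granite (5.444).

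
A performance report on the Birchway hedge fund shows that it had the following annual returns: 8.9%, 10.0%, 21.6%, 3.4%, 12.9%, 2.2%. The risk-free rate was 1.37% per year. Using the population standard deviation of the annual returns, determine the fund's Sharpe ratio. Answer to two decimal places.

r̄ = (8.9 + 10 + 21.6 + 3.4 + 12.9 + 2.2) / 6 = 59.00 / 6 = 9.8333%
Σ(r − r̄)² = (8.9 − 9.8333)² + (10 − 9.8333)² + (21.6 − 9.8333)² + … = 248.4133
population σ = √(248.4133 / 6) = √41.4022 = 6.4345%
Sharpe = (r̄ − rf) / σ = (9.8333 − 1.37) / 6.4345 = 8.4633 / 6.4345 = 1.3153

1.32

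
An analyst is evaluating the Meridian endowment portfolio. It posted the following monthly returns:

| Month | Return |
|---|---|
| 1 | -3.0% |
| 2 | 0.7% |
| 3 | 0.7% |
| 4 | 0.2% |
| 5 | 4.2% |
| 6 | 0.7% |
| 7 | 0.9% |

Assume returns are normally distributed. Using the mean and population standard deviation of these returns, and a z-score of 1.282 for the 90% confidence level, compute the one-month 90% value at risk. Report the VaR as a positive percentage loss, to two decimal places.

Mean return r̄ = 4.40 / 7 = 0.6286%
Population σ = √[Σ(r − r̄)² / 7] = √[26.1943 / 7] = √3.7420 = 1.9344%
VaR = −(r̄ − z·σ) = −(0.6286 − 1.282 × 1.9344) = −(-1.8513) = 1.8513%

1.85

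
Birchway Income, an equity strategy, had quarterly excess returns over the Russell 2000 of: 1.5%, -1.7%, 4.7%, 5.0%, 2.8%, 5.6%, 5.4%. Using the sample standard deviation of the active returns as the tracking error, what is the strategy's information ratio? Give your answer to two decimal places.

Mean return r̄ = 23.30 / 7 = 3.3286%
Sample std dev = √[43.0343 / 6] = 2.6781%
IR = r̄ / tracking error = 3.3286 / 2.6781 = 1.2429

1.24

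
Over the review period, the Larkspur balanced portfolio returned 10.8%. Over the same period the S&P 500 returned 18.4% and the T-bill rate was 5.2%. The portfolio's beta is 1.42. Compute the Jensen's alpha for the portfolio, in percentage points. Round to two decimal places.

CAPM expected return = Rf + β(Rm − Rf) = 5.2% + 1.42 × (18.4% − 5.2%) = 5.2 + 1.42 × 13.20 = 23.9440%
Jensen's α = Rp − E[R] = 10.8% − 23.9440% = -13.1440

-13.14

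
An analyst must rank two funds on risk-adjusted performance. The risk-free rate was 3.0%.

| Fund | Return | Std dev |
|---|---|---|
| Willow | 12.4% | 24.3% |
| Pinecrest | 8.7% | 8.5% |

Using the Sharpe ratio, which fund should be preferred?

Pinecrest

Willow: Sharpe ratio = (12.4% − 3.0%) / 24.3% = 0.387
Pinecrest: Sharpe ratio = (8.7% − 3.0%) / 8.5% = 0.671
Highest: Pinecrest (0.671).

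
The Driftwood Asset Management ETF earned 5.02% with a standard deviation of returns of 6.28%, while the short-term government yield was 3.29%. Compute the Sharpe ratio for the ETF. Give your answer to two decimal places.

Sharpe = (Rp − Rf) / σp = (5.02% − 3.29%) / 6.28% = 1.73% / 6.28% = 0.2755

0.28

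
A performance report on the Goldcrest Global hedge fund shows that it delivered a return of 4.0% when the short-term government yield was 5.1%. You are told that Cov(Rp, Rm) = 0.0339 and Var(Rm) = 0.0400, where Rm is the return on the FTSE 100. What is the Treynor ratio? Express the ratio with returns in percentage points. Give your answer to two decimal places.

β = Cov / Var = 0.0339 / 0.0400 = 0.8475
Treynor = (Rp − Rf) / β = (4.0% − 5.1%) / 0.8475 = -1.10 / 0.8475 = -1.2979

-1.30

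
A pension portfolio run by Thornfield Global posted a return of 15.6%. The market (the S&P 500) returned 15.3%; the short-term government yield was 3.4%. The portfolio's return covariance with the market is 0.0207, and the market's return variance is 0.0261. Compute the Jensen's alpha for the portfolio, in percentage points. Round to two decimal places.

β = Cov / Var = 0.0207 / 0.0261 = 0.7931
E[R] = Rf + β(Rm − Rf) = 3.4% + 0.7931 × (15.3% − 3.4%) = 12.8379%
α = Rp − E[R] = 15.6% − 12.8379% = 2.7621

2.76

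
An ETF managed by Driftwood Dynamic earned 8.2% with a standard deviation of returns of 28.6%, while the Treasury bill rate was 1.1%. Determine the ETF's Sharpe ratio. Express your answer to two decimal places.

Sharpe = (Rp − Rf) / σp = (8.2% − 1.1%) / 28.6% = 7.10% / 28.6% = 0.2483

0.25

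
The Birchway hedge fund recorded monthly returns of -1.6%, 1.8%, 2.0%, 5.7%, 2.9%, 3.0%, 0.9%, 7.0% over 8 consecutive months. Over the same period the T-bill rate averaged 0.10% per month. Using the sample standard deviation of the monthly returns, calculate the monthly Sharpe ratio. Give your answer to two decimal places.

0.97

Mean return r̄ = 21.70 / 8 = 2.7125%
Σ(r − r̄)² = (-1.6 − 2.7125)² + (1.8 − 2.7125)² + (2 − 2.7125)² + … = 50.6488
σ = √[50.6488 / 7] = 2.6899%
Sharpe = (r̄ − rf) / σ = (2.7125 − 0.1) / 2.6899 = 2.6125 / 2.6899 = 0.9712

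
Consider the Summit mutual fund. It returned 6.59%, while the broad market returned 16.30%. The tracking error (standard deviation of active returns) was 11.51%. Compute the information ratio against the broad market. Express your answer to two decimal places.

-0.84

IR = (Rp − Rb) / TE = (6.59% − 16.30%) / 11.51% = -9.71% / 11.51% = -0.8436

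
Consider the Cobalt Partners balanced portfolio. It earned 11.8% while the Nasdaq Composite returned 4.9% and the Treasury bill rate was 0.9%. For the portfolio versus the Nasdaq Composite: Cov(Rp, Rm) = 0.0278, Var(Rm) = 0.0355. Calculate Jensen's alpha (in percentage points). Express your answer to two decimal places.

7.77

β = Cov / Var = 0.0278 / 0.0355 = 0.7831
E[R] = Rf + β(Rm − Rf) = 0.9% + 0.7831 × (4.9% − 0.9%) = 4.0324%
α = Rp − E[R] = 11.8% − 4.0324% = 7.7676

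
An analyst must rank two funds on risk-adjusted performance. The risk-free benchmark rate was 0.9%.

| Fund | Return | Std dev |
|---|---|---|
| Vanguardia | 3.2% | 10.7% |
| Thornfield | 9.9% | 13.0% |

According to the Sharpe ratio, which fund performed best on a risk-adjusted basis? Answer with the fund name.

Thornfield

Vanguardia: Sharpe ratio = (3.2% − 0.9%) / 10.7% = 0.215
Thornfield: Sharpe ratio = (9.9% − 0.9%) / 13.0% = 0.692
Highest: Thornfield (0.692).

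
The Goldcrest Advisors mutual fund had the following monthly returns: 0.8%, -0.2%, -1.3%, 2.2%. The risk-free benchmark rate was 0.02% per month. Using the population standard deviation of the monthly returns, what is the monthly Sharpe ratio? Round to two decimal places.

0.28

r̄ = (0.8 − 0.2 − 1.3 + 2.2) / 4 = 1.50 / 4 = 0.3750%
Population std dev = √[6.6475 / 4] = 1.2891%
Sharpe = (r̄ − rf) / σ = (0.3750 − 0.02) / 1.2891 = 0.3550 / 1.2891 = 0.2754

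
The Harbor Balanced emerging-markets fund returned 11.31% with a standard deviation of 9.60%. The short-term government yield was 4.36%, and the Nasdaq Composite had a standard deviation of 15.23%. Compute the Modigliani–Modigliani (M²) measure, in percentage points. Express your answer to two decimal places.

15.39

Sharpe = (Rp − Rf) / σp = (11.31% − 4.36%) / 9.60% = 0.7240
M² = Rf + Sharpe × σm = 4.36% + 0.7240 × 15.23% = 15.3865%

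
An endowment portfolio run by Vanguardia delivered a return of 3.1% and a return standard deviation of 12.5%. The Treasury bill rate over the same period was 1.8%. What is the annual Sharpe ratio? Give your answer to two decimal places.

Sharpe = (Rp − Rf) / σp = (3.1% − 1.8%) / 12.5% = 1.30% / 12.5% = 0.1040

0.10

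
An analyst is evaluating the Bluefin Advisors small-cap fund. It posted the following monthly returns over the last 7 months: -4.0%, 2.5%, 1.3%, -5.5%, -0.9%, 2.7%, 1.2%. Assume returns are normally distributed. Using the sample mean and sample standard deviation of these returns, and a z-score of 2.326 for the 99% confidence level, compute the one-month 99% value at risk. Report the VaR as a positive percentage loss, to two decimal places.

7.90

r̄ = (-4 + 2.5 + 1.3 − 5.5 − 0.9 + 2.7 + 1.2) / 7 = -2.70 / 7 = -0.3857%
Σ(r − r̄)² = 62.6886; sample σ = √(62.6886/6) = 3.2324%
VaR = −(r̄ − z·σ) = −(-0.3857 − 2.326 × 3.2324) = −(-7.9043) = 7.9043%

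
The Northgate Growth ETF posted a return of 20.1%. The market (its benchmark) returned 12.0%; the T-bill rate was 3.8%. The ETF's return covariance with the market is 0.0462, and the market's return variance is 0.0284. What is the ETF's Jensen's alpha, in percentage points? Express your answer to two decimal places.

2.96

β = Cov / Var = 0.0462 / 0.0284 = 1.6268
E[R] = Rf + β(Rm − Rf) = 3.8% + 1.6268 × (12.0% − 3.8%) = 17.1398%
α = Rp − E[R] = 20.1% − 17.1398% = 2.9602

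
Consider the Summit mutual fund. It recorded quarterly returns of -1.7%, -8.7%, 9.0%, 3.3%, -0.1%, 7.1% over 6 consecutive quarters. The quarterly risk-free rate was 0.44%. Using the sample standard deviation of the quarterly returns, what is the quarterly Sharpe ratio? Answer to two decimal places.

μ = (-1.7 − 8.7 + 9 + 3.3 − 0.1 + 7.1) / 6 = 8.90 / 6 = 1.4833%
Σ(r − μ)² = (-1.7 − 1.4833)² + (-8.7 − 1.4833)² + (9 − 1.4833)² + … = 207.6883
σ = √[207.6883 / 5] = 6.4450%
Sharpe = (μ − rf) / σ = (1.4833 − 0.44) / 6.4450 = 1.0433 / 6.4450 = 0.1619

0.16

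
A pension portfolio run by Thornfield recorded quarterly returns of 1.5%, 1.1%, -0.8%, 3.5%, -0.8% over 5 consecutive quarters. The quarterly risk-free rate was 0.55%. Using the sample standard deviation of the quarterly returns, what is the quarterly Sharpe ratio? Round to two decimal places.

Mean return r̄ = 4.50 / 5 = 0.9000%
Σ(r − r̄)² = (1.5 − 0.9000)² + (1.1 − 0.9000)² + (-0.8 − 0.9000)² + … = 12.9400
sample σ = √(12.9400 / 4) = √3.2350 = 1.7986%
Sharpe = (r̄ − rf) / σ = (0.9000 − 0.55) / 1.7986 = 0.3500 / 1.7986 = 0.1946

0.19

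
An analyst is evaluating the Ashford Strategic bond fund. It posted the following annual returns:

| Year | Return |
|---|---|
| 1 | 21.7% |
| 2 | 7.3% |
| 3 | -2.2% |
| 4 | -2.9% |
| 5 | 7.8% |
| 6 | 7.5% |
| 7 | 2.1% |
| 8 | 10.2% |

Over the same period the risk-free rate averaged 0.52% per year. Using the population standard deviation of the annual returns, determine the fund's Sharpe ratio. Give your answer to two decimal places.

0.81

r̄ = (21.7 + 7.3 − 2.2 − 2.9 + 7.8 + 7.5 + 2.1 + 10.2) / 8 = 51.50 / 8 = 6.4375%
Σ(r − r̄)² = 431.4388; population σ = √(431.4388/8) = 7.3437%
Sharpe = (r̄ − rf) / σ = (6.4375 − 0.52) / 7.3437 = 5.9175 / 7.3437 = 0.8058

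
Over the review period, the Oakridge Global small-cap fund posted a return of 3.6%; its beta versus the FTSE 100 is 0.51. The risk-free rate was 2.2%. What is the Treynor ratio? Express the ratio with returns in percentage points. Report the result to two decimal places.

Treynor = (Rp − Rf) / β = (3.6% − 2.2%) / 0.51 = 1.40 / 0.51 = 2.7451

2.75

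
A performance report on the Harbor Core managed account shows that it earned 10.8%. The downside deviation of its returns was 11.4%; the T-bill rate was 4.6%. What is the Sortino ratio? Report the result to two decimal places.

Sortino = (Rp − Rf) / σd = (10.8% − 4.6%) / 11.4% = 6.20% / 11.4% = 0.5439

0.54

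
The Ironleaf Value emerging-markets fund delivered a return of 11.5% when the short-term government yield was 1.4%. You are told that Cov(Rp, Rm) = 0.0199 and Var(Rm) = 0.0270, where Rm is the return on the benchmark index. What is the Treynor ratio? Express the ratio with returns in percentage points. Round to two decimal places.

β = Cov / Var = 0.0199 / 0.0270 = 0.7370
Treynor = (Rp − Rf) / β = (11.5% − 1.4%) / 0.7370 = 10.10 / 0.7370 = 13.7042

13.70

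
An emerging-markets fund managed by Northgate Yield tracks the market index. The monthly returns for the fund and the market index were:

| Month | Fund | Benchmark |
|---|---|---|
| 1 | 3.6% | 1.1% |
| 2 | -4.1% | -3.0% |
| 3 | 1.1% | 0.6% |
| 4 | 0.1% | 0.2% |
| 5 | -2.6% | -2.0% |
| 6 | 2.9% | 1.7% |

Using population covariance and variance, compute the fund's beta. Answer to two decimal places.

r̄p = 0.1667%,  r̄m = -0.2333%
Cov = Σ(rp − r̄p)(rm − r̄m) / 6 = 4.5506
Var(rm) = Σ(rm − r̄m)² / 6 = 2.8622
β = Cov / Var = 4.5506 / 2.8622 = 1.5899

1.59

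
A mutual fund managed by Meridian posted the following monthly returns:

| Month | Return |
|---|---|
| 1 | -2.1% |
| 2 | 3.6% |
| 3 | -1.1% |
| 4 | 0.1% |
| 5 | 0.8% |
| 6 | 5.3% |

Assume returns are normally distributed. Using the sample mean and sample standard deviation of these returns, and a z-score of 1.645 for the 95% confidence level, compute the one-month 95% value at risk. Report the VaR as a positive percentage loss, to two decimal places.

3.56

Mean return r̄ = 6.60 / 6 = 1.1000%
Σ(r − r̄)² = 40.0600; sample σ = √(40.0600/5) = 2.8305%
VaR = −(r̄ − z·σ) = −(1.1000 − 1.645 × 2.8305) = −(-3.5562) = 3.5562%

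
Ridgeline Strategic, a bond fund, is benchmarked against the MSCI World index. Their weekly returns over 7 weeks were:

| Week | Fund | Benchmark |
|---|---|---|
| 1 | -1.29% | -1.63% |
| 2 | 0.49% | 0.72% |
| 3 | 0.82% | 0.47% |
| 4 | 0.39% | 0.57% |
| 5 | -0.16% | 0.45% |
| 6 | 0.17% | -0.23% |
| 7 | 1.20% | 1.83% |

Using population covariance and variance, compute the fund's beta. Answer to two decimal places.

0.70

r̄p = 0.2314%,  r̄m = 0.3114%
Cov = Σ(rp − r̄p)(rm − r̄m) / 7 = 0.6634
Var(rm) = Σ(rm − r̄m)² / 7 = 0.9495
β = Cov / Var = 0.6634 / 0.9495 = 0.6987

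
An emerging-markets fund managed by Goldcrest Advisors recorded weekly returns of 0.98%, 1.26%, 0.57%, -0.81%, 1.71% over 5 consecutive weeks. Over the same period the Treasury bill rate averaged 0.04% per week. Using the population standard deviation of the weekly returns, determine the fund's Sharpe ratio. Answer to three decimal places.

0.816

r̄ = (0.98 + 1.26 + 0.57 − 0.81 + 1.71) / 5 = 0.7420%
Σ(r − r̄)² = 3.7003; population σ = √(3.7003/5) = 0.8603%
Sharpe = (r̄ − rf) / σ = (0.7420 − 0.04) / 0.8603 = 0.7020 / 0.8603 = 0.8160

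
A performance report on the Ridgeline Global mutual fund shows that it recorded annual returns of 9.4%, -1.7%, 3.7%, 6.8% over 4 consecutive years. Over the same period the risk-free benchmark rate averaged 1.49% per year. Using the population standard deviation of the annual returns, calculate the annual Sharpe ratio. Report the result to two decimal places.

μ = (9.4 − 1.7 + 3.7 + 6.8) / 4 = 18.20 / 4 = 4.5500%
Population std dev = √[68.3700 / 4] = 4.1343%
Sharpe = (μ − rf) / σ = (4.5500 − 1.49) / 4.1343 = 3.0600 / 4.1343 = 0.7401

0.74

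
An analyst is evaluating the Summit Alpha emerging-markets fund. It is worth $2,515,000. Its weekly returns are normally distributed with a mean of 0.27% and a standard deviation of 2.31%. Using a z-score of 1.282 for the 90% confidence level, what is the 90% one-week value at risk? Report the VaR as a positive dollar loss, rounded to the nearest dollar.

Return at the 90% tail: μ − z·σ = 0.27% − 1.282 × 2.31% = 0.27 − 2.96142 = -2.69142%
VaR = −(-2.69142%) × $2,515,000 = 2.69142% × $2,515,000 = $67,689

$67,689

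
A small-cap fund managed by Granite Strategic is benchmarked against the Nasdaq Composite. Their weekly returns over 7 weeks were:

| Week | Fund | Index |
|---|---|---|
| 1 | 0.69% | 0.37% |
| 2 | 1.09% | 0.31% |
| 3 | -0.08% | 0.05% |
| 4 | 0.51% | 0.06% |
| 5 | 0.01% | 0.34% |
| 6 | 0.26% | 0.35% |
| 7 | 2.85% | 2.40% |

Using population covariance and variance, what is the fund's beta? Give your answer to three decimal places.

1.126

r̄p = 0.7614%,  r̄m = 0.5543%
Cov = Σ(rp − r̄p)(rm − r̄m) / 7 = 0.6571
Var(rm) = Σ(rm − r̄m)² / 7 = 0.5838
β = Cov / Var = 0.6571 / 0.5838 = 1.1256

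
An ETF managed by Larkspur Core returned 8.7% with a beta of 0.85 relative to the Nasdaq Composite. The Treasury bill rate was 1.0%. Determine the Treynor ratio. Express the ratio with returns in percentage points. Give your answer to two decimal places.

9.06

Treynor = (Rp − Rf) / β = (8.7% − 1.0%) / 0.85 = 7.70 / 0.85 = 9.0588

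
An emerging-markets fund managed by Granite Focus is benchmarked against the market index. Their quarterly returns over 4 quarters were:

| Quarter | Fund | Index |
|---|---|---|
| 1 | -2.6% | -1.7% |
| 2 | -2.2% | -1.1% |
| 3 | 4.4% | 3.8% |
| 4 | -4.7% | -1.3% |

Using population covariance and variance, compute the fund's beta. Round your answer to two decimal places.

r̄p = -1.2750%,  r̄m = -0.0750%
Cov = Σ(rp − r̄p)(rm − r̄m) / 4 = 7.3219
Var(rm) = Σ(rm − r̄m)² / 4 = 5.0519
β = Cov / Var = 7.3219 / 5.0519 = 1.4493

1.45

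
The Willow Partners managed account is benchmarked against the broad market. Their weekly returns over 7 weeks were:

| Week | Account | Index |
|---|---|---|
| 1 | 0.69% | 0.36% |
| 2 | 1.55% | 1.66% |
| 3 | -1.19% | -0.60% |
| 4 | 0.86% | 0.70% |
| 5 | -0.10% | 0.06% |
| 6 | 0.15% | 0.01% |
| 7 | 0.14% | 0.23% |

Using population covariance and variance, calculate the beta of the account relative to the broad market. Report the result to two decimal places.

1.16

r̄p = 0.3000%,  r̄m = 0.3457%
Cov = Σ(rp − r̄p)(rm − r̄m) / 7 = 0.4913
Var(rm) = Σ(rm − r̄m)² / 7 = 0.4222
β = Cov / Var = 0.4913 / 0.4222 = 1.1637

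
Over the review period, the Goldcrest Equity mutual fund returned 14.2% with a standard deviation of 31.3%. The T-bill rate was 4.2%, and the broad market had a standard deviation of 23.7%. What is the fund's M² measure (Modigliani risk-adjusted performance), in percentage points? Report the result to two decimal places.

11.77

Sharpe = (Rp − Rf) / σp = (14.2% − 4.2%) / 31.3% = 0.3195
M² = Rf + Sharpe × σm = 4.2% + 0.3195 × 23.7% = 11.7722%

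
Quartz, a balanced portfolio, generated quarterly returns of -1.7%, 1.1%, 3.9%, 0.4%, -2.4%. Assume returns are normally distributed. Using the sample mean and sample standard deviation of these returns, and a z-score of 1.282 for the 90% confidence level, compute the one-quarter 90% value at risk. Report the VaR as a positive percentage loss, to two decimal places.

μ = (-1.7 + 1.1 + 3.9 + 0.4 − 2.4) / 5 = 0.2600%
Σ(r − μ)² = (-1.7 − 0.2600)² + (1.1 − 0.2600)² + (3.9 − 0.2600)² + … = 24.8920
σ = √[24.8920 / 4] = 2.4946%
VaR = −(μ − z·σ) = −(0.2600 − 1.282 × 2.4946) = −(-2.9381) = 2.9381%

2.94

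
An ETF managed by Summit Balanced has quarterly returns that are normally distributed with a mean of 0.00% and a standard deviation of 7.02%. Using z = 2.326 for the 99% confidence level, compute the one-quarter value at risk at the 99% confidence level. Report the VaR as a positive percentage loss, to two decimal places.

VaR (as % loss) = −(μ − z·σ) = −(0.00% − 2.326 × 7.02%) = −(-16.32852%) = 16.32852%

16.33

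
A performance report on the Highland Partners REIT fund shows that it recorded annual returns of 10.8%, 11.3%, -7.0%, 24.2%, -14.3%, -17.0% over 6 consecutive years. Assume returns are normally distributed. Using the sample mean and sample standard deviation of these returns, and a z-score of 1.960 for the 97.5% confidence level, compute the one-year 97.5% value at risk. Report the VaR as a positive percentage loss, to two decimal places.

μ = (10.8 + 11.3 − 7 + 24.2 − 14.3 − 17) / 6 = 8.00 / 6 = 1.3333%
Σ(r − μ)² = (10.8 − 1.3333)² + (11.3 − 1.3333)² + (-7 − 1.3333)² + … = 1361.7933
σ = √[1361.7933 / 5] = 16.5033%
VaR = −(μ − z·σ) = −(1.3333 − 1.960 × 16.5033) = −(-31.0132) = 31.0132%

31.01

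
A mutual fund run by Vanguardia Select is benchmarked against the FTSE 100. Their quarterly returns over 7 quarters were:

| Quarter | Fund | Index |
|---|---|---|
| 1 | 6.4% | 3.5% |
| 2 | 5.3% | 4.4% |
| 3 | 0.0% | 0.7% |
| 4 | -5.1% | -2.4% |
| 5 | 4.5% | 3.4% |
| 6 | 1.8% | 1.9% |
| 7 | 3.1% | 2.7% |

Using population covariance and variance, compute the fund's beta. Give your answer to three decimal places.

1.669

r̄p = 2.2857%,  r̄m = 2.0286%
Cov = Σ(rp − r̄p)(rm − r̄m) / 7 = 7.5133
Var(rm) = Σ(rm − r̄m)² / 7 = 4.5020
β = Cov / Var = 7.5133 / 4.5020 = 1.6689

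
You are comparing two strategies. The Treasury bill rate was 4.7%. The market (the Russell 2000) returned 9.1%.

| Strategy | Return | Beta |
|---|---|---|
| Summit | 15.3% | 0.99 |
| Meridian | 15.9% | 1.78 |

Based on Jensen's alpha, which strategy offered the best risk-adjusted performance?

Summit

Summit: α = 15.3% − [4.7% + 0.99 × (9.1% − 4.7%)] = 6.244
Meridian: α = 15.9% − [4.7% + 1.78 × (9.1% − 4.7%)] = 3.368
Highest: Summit (6.244).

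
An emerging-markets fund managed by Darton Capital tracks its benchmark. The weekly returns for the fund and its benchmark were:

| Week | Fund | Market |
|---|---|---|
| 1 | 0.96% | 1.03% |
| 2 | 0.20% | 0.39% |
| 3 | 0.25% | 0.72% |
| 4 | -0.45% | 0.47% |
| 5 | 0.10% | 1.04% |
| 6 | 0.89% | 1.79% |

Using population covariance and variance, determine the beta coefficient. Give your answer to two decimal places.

r̄p = 0.3250%,  r̄m = 0.9067%
Cov = Σ(rp − r̄p)(rm − r̄m) / 6 = 0.1607
Var(rm) = Σ(rm − r̄m)² / 6 = 0.2176
β = Cov / Var = 0.1607 / 0.2176 = 0.7385

0.74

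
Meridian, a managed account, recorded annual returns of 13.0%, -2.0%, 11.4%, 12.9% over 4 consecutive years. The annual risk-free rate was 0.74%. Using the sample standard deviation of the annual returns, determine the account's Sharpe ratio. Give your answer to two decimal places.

Mean return r̄ = 35.30 / 4 = 8.8250%
Sample std dev = √[157.8475 / 3] = 7.2537%
Sharpe = (r̄ − rf) / σ = (8.8250 − 0.74) / 7.2537 = 8.0850 / 7.2537 = 1.1146

1.11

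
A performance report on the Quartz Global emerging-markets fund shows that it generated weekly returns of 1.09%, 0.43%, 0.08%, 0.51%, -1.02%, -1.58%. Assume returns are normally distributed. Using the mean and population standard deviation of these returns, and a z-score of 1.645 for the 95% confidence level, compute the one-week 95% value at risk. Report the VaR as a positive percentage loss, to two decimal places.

1.60

μ = (1.09 + 0.43 + 0.08 + 0.51 − 1.02 − 1.58) / 6 = -0.490 / 6 = -0.0817%
Population std dev = √[5.1363 / 6] = 0.9252%
VaR = −(μ − z·σ) = −(-0.0817 − 1.645 × 0.9252) = −(-1.6037) = 1.6037%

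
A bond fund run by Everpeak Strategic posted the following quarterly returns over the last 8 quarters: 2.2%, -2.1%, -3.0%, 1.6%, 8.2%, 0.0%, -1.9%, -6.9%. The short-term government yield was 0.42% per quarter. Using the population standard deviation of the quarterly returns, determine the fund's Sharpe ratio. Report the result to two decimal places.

-0.16

Mean return r̄ = -1.90 / 8 = -0.2375%
Population σ = √[Σ(r − r̄)² / 8] = √[138.8188 / 8] = √17.3524 = 4.1656%
Sharpe = (r̄ − rf) / σ = (-0.2375 − 0.42) / 4.1656 = -0.6575 / 4.1656 = -0.1578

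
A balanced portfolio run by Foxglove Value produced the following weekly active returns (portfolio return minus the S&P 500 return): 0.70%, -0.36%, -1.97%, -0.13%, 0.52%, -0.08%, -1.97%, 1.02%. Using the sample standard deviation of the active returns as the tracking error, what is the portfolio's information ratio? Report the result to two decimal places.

-0.25

μ = (0.7 − 0.36 − 1.97 − 0.13 + 0.52 − 0.08 − 1.97 + 1.02) / 8 = -0.2838%
Σ(r − μ)² = 9.0714; sample σ = √(9.0714/7) = 1.1384%
IR = μ / tracking error = -0.2838 / 1.1384 = -0.2493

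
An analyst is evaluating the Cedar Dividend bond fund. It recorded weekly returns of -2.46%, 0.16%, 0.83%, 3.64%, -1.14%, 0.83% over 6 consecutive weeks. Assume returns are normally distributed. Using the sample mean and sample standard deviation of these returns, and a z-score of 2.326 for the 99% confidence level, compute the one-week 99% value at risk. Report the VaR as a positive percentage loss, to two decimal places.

4.51

Mean return μ = 1.860 / 6 = 0.3100%
Σ(r − μ)² = 21.4276; sample σ = √(21.4276/5) = 2.0701%
VaR = −(μ − z·σ) = −(0.3100 − 2.326 × 2.0701) = −(-4.5051) = 4.5051%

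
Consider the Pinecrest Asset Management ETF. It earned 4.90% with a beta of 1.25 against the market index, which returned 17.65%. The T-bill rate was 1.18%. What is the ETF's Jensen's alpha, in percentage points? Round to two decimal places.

-16.87

CAPM expected return = Rf + β(Rm − Rf) = 1.18% + 1.25 × (17.65% − 1.18%) = 1.18 + 1.25 × 16.47 = 21.7675%
Jensen's α = Rp − E[R] = 4.90% − 21.7675% = -16.8675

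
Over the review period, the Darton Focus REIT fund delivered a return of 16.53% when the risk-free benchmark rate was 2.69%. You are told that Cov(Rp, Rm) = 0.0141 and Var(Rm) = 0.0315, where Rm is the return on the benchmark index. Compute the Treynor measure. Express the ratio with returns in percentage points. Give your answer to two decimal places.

30.92

β = Cov / Var = 0.0141 / 0.0315 = 0.4476
Treynor = (Rp − Rf) / β = (16.53% − 2.69%) / 0.4476 = 13.84 / 0.4476 = 30.9205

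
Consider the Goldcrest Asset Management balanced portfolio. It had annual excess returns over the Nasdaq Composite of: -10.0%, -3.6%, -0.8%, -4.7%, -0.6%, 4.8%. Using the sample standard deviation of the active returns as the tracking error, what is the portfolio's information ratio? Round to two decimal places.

-0.50

r̄ = (-10 − 3.6 − 0.8 − 4.7 − 0.6 + 4.8) / 6 = -2.4833%
Sample std dev = √[122.0883 / 5] = 4.9414%
IR = r̄ / tracking error = -2.4833 / 4.9414 = -0.5025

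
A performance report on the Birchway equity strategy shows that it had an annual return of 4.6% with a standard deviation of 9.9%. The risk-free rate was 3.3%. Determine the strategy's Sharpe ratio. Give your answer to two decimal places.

0.13

Sharpe = (Rp − Rf) / σp = (4.6% − 3.3%) / 9.9% = 1.30% / 9.9% = 0.1313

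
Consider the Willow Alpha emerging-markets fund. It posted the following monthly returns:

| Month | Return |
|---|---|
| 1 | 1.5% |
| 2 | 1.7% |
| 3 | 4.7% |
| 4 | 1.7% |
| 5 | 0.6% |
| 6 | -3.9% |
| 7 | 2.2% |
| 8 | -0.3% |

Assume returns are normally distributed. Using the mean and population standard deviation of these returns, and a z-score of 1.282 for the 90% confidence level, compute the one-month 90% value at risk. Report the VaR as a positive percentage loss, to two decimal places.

1.92

Mean return r̄ = 8.20 / 8 = 1.0250%
Population σ = √[Σ(r − r̄)² / 8] = √[42.2150 / 8] = √5.2769 = 2.2972%
VaR = −(r̄ − z·σ) = −(1.0250 − 1.282 × 2.2972) = −(-1.9200) = 1.9200%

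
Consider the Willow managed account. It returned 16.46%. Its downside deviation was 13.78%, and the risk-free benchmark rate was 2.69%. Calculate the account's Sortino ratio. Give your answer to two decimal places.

1.00

Sortino = (Rp − Rf) / σd = (16.46% − 2.69%) / 13.78% = 13.77% / 13.78% = 0.9993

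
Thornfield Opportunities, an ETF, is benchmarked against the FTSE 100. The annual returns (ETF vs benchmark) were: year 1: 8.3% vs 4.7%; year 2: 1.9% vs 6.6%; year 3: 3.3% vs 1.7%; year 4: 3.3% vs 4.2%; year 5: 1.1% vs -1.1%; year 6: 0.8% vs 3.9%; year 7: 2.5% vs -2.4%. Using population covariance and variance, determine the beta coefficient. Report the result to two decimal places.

r̄p = 3.0286%,  r̄m = 2.5143%
Cov = Σ(rp − r̄p)(rm − r̄m) / 7 = 1.9467
Var(rm) = Σ(rm − r̄m)² / 7 = 9.1584
β = Cov / Var = 1.9467 / 9.1584 = 0.2126

0.21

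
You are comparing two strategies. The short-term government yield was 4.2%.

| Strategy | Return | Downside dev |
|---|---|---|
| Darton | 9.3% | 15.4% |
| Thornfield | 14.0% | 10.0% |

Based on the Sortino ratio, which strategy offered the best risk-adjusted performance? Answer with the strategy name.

Darton: Sortino ratio = (9.3% − 4.2%) / 15.4% = 0.331
Thornfield: Sortino ratio = (14.0% − 4.2%) / 10.0% = 0.980
Highest: Thornfield (0.980).

Thornfield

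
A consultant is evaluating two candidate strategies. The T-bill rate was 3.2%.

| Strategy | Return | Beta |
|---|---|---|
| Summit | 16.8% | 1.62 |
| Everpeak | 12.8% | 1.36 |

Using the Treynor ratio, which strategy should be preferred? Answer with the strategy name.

Summit

Summit: Treynor = (16.8% − 3.2%) / 1.62 = 8.395
Everpeak: Treynor = (12.8% − 3.2%) / 1.36 = 7.059
Highest: Summit (8.395).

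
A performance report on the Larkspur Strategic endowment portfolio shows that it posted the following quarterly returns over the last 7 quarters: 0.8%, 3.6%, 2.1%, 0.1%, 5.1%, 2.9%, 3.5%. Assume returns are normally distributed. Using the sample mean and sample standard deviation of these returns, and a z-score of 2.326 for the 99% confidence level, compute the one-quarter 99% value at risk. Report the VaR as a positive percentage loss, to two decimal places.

1.43

μ = (0.8 + 3.6 + 2.1 + 0.1 + 5.1 + 2.9 + 3.5) / 7 = 18.10 / 7 = 2.5857%
Σ(r − μ)² = 17.8886; sample σ = √(17.8886/6) = 1.7267%
VaR = −(μ − z·σ) = −(2.5857 − 2.326 × 1.7267) = −(-1.4306) = 1.4306%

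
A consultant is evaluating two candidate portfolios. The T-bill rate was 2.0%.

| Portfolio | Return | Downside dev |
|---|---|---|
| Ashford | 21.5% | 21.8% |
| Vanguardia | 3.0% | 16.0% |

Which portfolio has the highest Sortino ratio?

Ashford: Sortino ratio = (21.5% − 2.0%) / 21.8% = 0.894
Vanguardia: Sortino ratio = (3.0% − 2.0%) / 16.0% = 0.063
Highest: Ashford (0.894).

Ashford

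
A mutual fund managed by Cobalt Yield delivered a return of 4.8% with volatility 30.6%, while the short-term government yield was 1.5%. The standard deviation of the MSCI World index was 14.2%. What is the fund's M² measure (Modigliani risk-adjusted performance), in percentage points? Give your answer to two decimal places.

3.03

Sharpe = (Rp − Rf) / σp = (4.8% − 1.5%) / 30.6% = 0.1078
M² = Rf + Sharpe × σm = 1.5% + 0.1078 × 14.2% = 3.0308%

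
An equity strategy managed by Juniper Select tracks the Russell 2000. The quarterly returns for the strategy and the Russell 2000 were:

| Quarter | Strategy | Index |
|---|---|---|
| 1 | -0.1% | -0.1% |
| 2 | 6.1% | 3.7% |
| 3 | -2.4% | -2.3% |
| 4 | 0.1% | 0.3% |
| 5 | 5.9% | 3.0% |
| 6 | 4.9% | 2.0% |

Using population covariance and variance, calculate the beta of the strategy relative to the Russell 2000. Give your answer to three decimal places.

1.599

r̄p = 2.4167%,  r̄m = 1.1000%
Cov = Σ(rp − r̄p)(rm − r̄m) / 6 = 6.6133
Var(rm) = Σ(rm − r̄m)² / 6 = 4.1367
β = Cov / Var = 6.6133 / 4.1367 = 1.5987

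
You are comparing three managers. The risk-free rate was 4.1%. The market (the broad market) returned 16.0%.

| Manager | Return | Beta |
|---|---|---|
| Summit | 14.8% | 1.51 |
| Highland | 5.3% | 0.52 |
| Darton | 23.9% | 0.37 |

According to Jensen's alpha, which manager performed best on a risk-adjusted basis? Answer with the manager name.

Summit: α = 14.8% − [4.1% + 1.51 × (16.0% − 4.1%)] = -7.269
Highland: α = 5.3% − [4.1% + 0.52 × (16.0% − 4.1%)] = -4.988
Darton: α = 23.9% − [4.1% + 0.37 × (16.0% − 4.1%)] = 15.397
Highest: Darton (15.397).

Darton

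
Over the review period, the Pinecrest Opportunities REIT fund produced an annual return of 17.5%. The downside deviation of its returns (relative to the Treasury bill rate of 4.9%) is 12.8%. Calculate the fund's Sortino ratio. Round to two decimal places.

0.98

Sortino = (Rp − Rf) / σd = (17.5% − 4.9%) / 12.8% = 12.60% / 12.8% = 0.9844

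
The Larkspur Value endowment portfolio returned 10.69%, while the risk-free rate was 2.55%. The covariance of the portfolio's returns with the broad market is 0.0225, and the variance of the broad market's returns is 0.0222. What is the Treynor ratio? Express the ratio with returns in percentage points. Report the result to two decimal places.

8.03

β = Cov / Var = 0.0225 / 0.0222 = 1.0135
Treynor = (Rp − Rf) / β = (10.69% − 2.55%) / 1.0135 = 8.14 / 1.0135 = 8.0316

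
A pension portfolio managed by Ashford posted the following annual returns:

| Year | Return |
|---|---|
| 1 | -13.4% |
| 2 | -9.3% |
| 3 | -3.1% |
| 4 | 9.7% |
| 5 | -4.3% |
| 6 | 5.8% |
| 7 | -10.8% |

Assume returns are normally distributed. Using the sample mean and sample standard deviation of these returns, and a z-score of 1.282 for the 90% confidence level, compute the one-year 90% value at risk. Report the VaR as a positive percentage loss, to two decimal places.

μ = (-13.4 − 9.3 − 3.1 + 9.7 − 4.3 + 5.8 − 10.8) / 7 = -3.6286%
Σ(r − μ)² = (-13.4 − (-3.6286))² + (-9.3 − (-3.6286))² + … = 446.3543
sample σ = √(446.3543 / 6) = √74.3924 = 8.6251%
VaR = −(μ − z·σ) = −(-3.6286 − 1.282 × 8.6251) = −(-14.6860) = 14.6860%

14.69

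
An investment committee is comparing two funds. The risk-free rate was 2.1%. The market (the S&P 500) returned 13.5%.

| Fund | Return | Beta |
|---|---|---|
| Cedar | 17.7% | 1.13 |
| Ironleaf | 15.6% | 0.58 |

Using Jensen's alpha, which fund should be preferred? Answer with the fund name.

Cedar: α = 17.7% − [2.1% + 1.13 × (13.5% − 2.1%)] = 2.718
Ironleaf: α = 15.6% − [2.1% + 0.58 × (13.5% − 2.1%)] = 6.888
Highest: Ironleaf (6.888).

Ironleaf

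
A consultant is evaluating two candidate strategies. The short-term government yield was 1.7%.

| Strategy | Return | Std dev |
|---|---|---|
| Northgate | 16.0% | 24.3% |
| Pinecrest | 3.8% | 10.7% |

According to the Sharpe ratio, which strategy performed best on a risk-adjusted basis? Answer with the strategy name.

Northgate

Northgate: Sharpe ratio = (16.0% − 1.7%) / 24.3% = 0.588
Pinecrest: Sharpe ratio = (3.8% − 1.7%) / 10.7% = 0.196
Highest: Northgate (0.588).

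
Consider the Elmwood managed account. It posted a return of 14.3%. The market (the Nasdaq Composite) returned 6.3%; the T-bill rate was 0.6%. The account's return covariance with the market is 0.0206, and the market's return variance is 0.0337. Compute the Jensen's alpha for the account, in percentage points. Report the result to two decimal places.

β = Cov / Var = 0.0206 / 0.0337 = 0.6113
E[R] = Rf + β(Rm − Rf) = 0.6% + 0.6113 × (6.3% − 0.6%) = 4.0844%
α = Rp − E[R] = 14.3% − 4.0844% = 10.2156

10.22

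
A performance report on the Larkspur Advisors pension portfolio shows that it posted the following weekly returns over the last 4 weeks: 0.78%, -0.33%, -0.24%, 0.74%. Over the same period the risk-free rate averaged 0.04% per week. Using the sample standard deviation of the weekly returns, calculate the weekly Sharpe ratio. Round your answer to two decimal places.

Mean return μ = 0.950 / 4 = 0.2375%
Σ(r − μ)² = (0.78 − 0.2375)² + (-0.33 − 0.2375)² + … = 1.0969
sample σ = √(1.0969 / 3) = √0.3656 = 0.6046%
Sharpe = (μ − rf) / σ = (0.2375 − 0.04) / 0.6046 = 0.1975 / 0.6046 = 0.3267

0.33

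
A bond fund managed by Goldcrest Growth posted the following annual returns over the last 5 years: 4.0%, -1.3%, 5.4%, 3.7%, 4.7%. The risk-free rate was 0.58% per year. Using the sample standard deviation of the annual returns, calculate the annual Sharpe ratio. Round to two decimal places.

Mean return r̄ = 16.50 / 5 = 3.3000%
Σ(r − r̄)² = (4 − 3.3000)² + (-1.3 − 3.3000)² + … = 28.1800
sample σ = √(28.1800 / 4) = √7.0450 = 2.6542%
Sharpe = (r̄ − rf) / σ = (3.3000 − 0.58) / 2.6542 = 2.7200 / 2.6542 = 1.0248

1.02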